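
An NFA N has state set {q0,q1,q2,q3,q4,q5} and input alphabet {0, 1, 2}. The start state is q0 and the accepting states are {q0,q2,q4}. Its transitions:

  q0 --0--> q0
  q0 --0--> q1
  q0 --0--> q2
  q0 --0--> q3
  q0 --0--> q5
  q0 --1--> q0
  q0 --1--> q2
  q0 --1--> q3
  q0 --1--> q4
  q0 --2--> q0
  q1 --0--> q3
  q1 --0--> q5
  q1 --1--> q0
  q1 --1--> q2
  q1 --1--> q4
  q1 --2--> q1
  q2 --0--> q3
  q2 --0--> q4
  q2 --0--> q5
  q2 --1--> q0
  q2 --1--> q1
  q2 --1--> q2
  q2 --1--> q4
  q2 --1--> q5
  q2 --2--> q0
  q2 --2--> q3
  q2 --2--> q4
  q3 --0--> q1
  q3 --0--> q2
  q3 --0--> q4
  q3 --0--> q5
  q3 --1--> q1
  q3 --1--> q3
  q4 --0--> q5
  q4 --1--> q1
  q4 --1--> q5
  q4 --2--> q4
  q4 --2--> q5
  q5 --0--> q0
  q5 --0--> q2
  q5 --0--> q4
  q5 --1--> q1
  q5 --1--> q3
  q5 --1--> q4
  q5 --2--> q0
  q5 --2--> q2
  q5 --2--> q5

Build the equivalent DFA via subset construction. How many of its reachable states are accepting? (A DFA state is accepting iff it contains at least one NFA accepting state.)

7

Start state of the DFA: {q0}.
{q0} --0--> {q0,q1,q2,q3,q5}  [new]
{q0} --1--> {q0,q2,q3,q4}  [new]
{q0} --2--> {q0}  [seen]
{q0,q1,q2,q3,q5} --0--> {q0,q1,q2,q3,q4,q5}  [new]
{q0,q1,q2,q3,q5} --1--> {q0,q1,q2,q3,q4,q5}  [seen]
{q0,q1,q2,q3,q5} --2--> {q0,q1,q2,q3,q4,q5}  [seen]
{q0,q2,q3,q4} --0--> {q0,q1,q2,q3,q4,q5}  [seen]
{q0,q2,q3,q4} --1--> {q0,q1,q2,q3,q4,q5}  [seen]
{q0,q2,q3,q4} --2--> {q0,q3,q4,q5}  [new]
{q0,q1,q2,q3,q4,q5} --0--> {q0,q1,q2,q3,q4,q5}  [seen]
{q0,q1,q2,q3,q4,q5} --1--> {q0,q1,q2,q3,q4,q5}  [seen]
{q0,q1,q2,q3,q4,q5} --2--> {q0,q1,q2,q3,q4,q5}  [seen]
{q0,q3,q4,q5} --0--> {q0,q1,q2,q3,q4,q5}  [seen]
{q0,q3,q4,q5} --1--> {q0,q1,q2,q3,q4,q5}  [seen]
{q0,q3,q4,q5} --2--> {q0,q2,q4,q5}  [new]
{q0,q2,q4,q5} --0--> {q0,q1,q2,q3,q4,q5}  [seen]
{q0,q2,q4,q5} --1--> {q0,q1,q2,q3,q4,q5}  [seen]
{q0,q2,q4,q5} --2--> {q0,q2,q3,q4,q5}  [new]
{q0,q2,q3,q4,q5} --0--> {q0,q1,q2,q3,q4,q5}  [seen]
{q0,q2,q3,q4,q5} --1--> {q0,q1,q2,q3,q4,q5}  [seen]
{q0,q2,q3,q4,q5} --2--> {q0,q2,q3,q4,q5}  [seen]
Reachable DFA states: {q0}, {q0,q1,q2,q3,q5}, {q0,q2,q3,q4}, {q0,q1,q2,q3,q4,q5}, {q0,q3,q4,q5}, {q0,q2,q4,q5}, {q0,q2,q3,q4,q5}.
Accepting DFA states (contain an NFA accepting state): {q0}, {q0,q1,q2,q3,q5}, {q0,q2,q3,q4}, {q0,q1,q2,q3,q4,q5}, {q0,q3,q4,q5}, {q0,q2,q4,q5}, {q0,q2,q3,q4,q5}.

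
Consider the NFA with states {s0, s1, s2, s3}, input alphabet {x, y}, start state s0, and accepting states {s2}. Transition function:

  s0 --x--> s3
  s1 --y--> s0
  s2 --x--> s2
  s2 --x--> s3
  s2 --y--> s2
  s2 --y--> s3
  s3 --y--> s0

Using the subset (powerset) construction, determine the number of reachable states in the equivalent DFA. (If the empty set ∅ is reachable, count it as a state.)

Start state of the DFA: {s0}.
{s0} --x--> {s3}  [new]
{s0} --y--> ∅  [new]
{s3} --x--> ∅  [seen]
{s3} --y--> {s0}  [seen]
∅ --x--> ∅  [seen]
∅ --y--> ∅  [seen]
Reachable DFA states: {s0}, {s3}, ∅.

3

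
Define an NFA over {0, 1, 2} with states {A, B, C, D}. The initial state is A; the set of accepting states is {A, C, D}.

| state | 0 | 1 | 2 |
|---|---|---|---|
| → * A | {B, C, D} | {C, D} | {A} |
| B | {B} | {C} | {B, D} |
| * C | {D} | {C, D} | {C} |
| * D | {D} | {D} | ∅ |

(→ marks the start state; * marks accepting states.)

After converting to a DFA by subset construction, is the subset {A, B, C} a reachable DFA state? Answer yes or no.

no

Start state of the DFA: {A}.
{A} --0--> {B, C, D}  [new]
{A} --1--> {C, D}  [new]
{A} --2--> {A}  [seen]
{B, C, D} --0--> {B, D}  [new]
{B, C, D} --1--> {C, D}  [seen]
{B, C, D} --2--> {B, C, D}  [seen]
{C, D} --0--> {D}  [new]
{C, D} --1--> {C, D}  [seen]
{C, D} --2--> {C}  [new]
{B, D} --0--> {B, D}  [seen]
{B, D} --1--> {C, D}  [seen]
{B, D} --2--> {B, D}  [seen]
{D} --0--> {D}  [seen]
{D} --1--> {D}  [seen]
{D} --2--> ∅  [new]
{C} --0--> {D}  [seen]
{C} --1--> {C, D}  [seen]
{C} --2--> {C}  [seen]
∅ --0--> ∅  [seen]
∅ --1--> ∅  [seen]
∅ --2--> ∅  [seen]
Reachable DFA states: {A}, {B, C, D}, {C, D}, {B, D}, {D}, {C}, ∅.
{A, B, C} is not among them.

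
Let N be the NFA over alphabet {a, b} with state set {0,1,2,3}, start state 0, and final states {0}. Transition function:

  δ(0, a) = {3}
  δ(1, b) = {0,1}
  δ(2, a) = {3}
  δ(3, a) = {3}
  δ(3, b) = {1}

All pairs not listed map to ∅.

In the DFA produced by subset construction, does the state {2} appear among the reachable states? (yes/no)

no

Start state of the DFA: {0}.
{0} --a--> {3}  [new]
{0} --b--> ∅  [new]
{3} --a--> {3}  [seen]
{3} --b--> {1}  [new]
∅ --a--> ∅  [seen]
∅ --b--> ∅  [seen]
{1} --a--> ∅  [seen]
{1} --b--> {0,1}  [new]
{0,1} --a--> {3}  [seen]
{0,1} --b--> {0,1}  [seen]
Reachable DFA states: {0}, {3}, ∅, {1}, {0,1}.
{2} is not among them.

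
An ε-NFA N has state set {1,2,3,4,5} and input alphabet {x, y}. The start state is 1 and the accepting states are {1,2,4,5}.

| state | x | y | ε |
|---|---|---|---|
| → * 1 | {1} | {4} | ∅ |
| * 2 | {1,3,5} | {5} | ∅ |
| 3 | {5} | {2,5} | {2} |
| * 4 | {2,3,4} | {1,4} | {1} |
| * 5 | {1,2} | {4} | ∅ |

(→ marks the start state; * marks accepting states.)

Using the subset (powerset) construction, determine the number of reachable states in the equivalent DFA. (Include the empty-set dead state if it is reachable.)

Start state of the DFA: {1} (ε-closure of the NFA start).
{1} --x--> {1}  [seen]
{1} --y--> {1,4}  [new]
{1,4} --x--> {1,2,3,4}  [new]
{1,4} --y--> {1,4}  [seen]
{1,2,3,4} --x--> {1,2,3,4,5}  [new]
{1,2,3,4} --y--> {1,2,4,5}  [new]
{1,2,3,4,5} --x--> {1,2,3,4,5}  [seen]
{1,2,3,4,5} --y--> {1,2,4,5}  [seen]
{1,2,4,5} --x--> {1,2,3,4,5}  [seen]
{1,2,4,5} --y--> {1,4,5}  [new]
{1,4,5} --x--> {1,2,3,4}  [seen]
{1,4,5} --y--> {1,4}  [seen]
Reachable DFA states: {1}, {1,4}, {1,2,3,4}, {1,2,3,4,5}, {1,2,4,5}, {1,4,5}.

6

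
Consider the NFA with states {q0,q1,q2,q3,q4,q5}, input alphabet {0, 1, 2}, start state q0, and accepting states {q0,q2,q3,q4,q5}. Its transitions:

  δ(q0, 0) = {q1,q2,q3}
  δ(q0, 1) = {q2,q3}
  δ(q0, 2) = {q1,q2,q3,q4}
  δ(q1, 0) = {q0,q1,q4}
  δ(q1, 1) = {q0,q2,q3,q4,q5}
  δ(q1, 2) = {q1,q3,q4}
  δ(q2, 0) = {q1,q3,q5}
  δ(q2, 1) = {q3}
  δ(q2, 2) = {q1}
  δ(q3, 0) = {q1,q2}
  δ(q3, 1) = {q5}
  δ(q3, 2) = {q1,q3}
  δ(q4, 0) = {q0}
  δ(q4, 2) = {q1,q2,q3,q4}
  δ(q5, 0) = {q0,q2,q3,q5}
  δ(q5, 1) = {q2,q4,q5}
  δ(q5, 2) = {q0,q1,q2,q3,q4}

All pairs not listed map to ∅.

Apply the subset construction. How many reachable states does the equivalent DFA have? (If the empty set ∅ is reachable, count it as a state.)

Start state of the DFA: {q0}.
{q0} --0--> {q1,q2,q3}  [new]
{q0} --1--> {q2,q3}  [new]
{q0} --2--> {q1,q2,q3,q4}  [new]
{q1,q2,q3} --0--> {q0,q1,q2,q3,q4,q5}  [new]
{q1,q2,q3} --1--> {q0,q2,q3,q4,q5}  [new]
{q1,q2,q3} --2--> {q1,q3,q4}  [new]
{q2,q3} --0--> {q1,q2,q3,q5}  [new]
{q2,q3} --1--> {q3,q5}  [new]
{q2,q3} --2--> {q1,q3}  [new]
{q1,q2,q3,q4} --0--> {q0,q1,q2,q3,q4,q5}  [seen]
{q1,q2,q3,q4} --1--> {q0,q2,q3,q4,q5}  [seen]
{q1,q2,q3,q4} --2--> {q1,q2,q3,q4}  [seen]
{q0,q1,q2,q3,q4,q5} --0--> {q0,q1,q2,q3,q4,q5}  [seen]
{q0,q1,q2,q3,q4,q5} --1--> {q0,q2,q3,q4,q5}  [seen]
{q0,q1,q2,q3,q4,q5} --2--> {q0,q1,q2,q3,q4}  [new]
{q0,q2,q3,q4,q5} --0--> {q0,q1,q2,q3,q5}  [new]
{q0,q2,q3,q4,q5} --1--> {q2,q3,q4,q5}  [new]
{q0,q2,q3,q4,q5} --2--> {q0,q1,q2,q3,q4}  [seen]
{q1,q3,q4} --0--> {q0,q1,q2,q4}  [new]
{q1,q3,q4} --1--> {q0,q2,q3,q4,q5}  [seen]
{q1,q3,q4} --2--> {q1,q2,q3,q4}  [seen]
{q1,q2,q3,q5} --0--> {q0,q1,q2,q3,q4,q5}  [seen]
{q1,q2,q3,q5} --1--> {q0,q2,q3,q4,q5}  [seen]
{q1,q2,q3,q5} --2--> {q0,q1,q2,q3,q4}  [seen]
{q3,q5} --0--> {q0,q1,q2,q3,q5}  [seen]
{q3,q5} --1--> {q2,q4,q5}  [new]
{q3,q5} --2--> {q0,q1,q2,q3,q4}  [seen]
{q1,q3} --0--> {q0,q1,q2,q4}  [seen]
{q1,q3} --1--> {q0,q2,q3,q4,q5}  [seen]
{q1,q3} --2--> {q1,q3,q4}  [seen]
{q0,q1,q2,q3,q4} --0--> {q0,q1,q2,q3,q4,q5}  [seen]
{q0,q1,q2,q3,q4} --1--> {q0,q2,q3,q4,q5}  [seen]
{q0,q1,q2,q3,q4} --2--> {q1,q2,q3,q4}  [seen]
{q0,q1,q2,q3,q5} --0--> {q0,q1,q2,q3,q4,q5}  [seen]
{q0,q1,q2,q3,q5} --1--> {q0,q2,q3,q4,q5}  [seen]
{q0,q1,q2,q3,q5} --2--> {q0,q1,q2,q3,q4}  [seen]
{q2,q3,q4,q5} --0--> {q0,q1,q2,q3,q5}  [seen]
{q2,q3,q4,q5} --1--> {q2,q3,q4,q5}  [seen]
{q2,q3,q4,q5} --2--> {q0,q1,q2,q3,q4}  [seen]
{q0,q1,q2,q4} --0--> {q0,q1,q2,q3,q4,q5}  [seen]
{q0,q1,q2,q4} --1--> {q0,q2,q3,q4,q5}  [seen]
{q0,q1,q2,q4} --2--> {q1,q2,q3,q4}  [seen]
{q2,q4,q5} --0--> {q0,q1,q2,q3,q5}  [seen]
{q2,q4,q5} --1--> {q2,q3,q4,q5}  [seen]
{q2,q4,q5} --2--> {q0,q1,q2,q3,q4}  [seen]
Reachable DFA states: {q0}, {q1,q2,q3}, {q2,q3}, {q1,q2,q3,q4}, {q0,q1,q2,q3,q4,q5}, {q0,q2,q3,q4,q5}, {q1,q3,q4}, {q1,q2,q3,q5}, {q3,q5}, {q1,q3}, {q0,q1,q2,q3,q4}, {q0,q1,q2,q3,q5}, {q2,q3,q4,q5}, {q0,q1,q2,q4}, {q2,q4,q5}.

15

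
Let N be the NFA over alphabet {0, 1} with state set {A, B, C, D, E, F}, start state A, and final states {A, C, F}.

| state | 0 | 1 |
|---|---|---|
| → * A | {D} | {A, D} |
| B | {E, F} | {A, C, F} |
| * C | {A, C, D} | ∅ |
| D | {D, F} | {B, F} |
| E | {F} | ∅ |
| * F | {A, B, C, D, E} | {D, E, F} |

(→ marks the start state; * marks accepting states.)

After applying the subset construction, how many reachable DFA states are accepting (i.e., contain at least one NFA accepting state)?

9

Start state of the DFA: {A}.
{A} --0--> {D}  [new]
{A} --1--> {A, D}  [new]
{D} --0--> {D, F}  [new]
{D} --1--> {B, F}  [new]
{A, D} --0--> {D, F}  [seen]
{A, D} --1--> {A, B, D, F}  [new]
{D, F} --0--> {A, B, C, D, E, F}  [new]
{D, F} --1--> {B, D, E, F}  [new]
{B, F} --0--> {A, B, C, D, E, F}  [seen]
{B, F} --1--> {A, C, D, E, F}  [new]
{A, B, D, F} --0--> {A, B, C, D, E, F}  [seen]
{A, B, D, F} --1--> {A, B, C, D, E, F}  [seen]
{A, B, C, D, E, F} --0--> {A, B, C, D, E, F}  [seen]
{A, B, C, D, E, F} --1--> {A, B, C, D, E, F}  [seen]
{B, D, E, F} --0--> {A, B, C, D, E, F}  [seen]
{B, D, E, F} --1--> {A, B, C, D, E, F}  [seen]
{A, C, D, E, F} --0--> {A, B, C, D, E, F}  [seen]
{A, C, D, E, F} --1--> {A, B, D, E, F}  [new]
{A, B, D, E, F} --0--> {A, B, C, D, E, F}  [seen]
{A, B, D, E, F} --1--> {A, B, C, D, E, F}  [seen]
Reachable DFA states: {A}, {D}, {A, D}, {D, F}, {B, F}, {A, B, D, F}, {A, B, C, D, E, F}, {B, D, E, F}, {A, C, D, E, F}, {A, B, D, E, F}.
Accepting DFA states (contain an NFA accepting state): {A}, {A, D}, {D, F}, {B, F}, {A, B, D, F}, {A, B, C, D, E, F}, {B, D, E, F}, {A, C, D, E, F}, {A, B, D, E, F}.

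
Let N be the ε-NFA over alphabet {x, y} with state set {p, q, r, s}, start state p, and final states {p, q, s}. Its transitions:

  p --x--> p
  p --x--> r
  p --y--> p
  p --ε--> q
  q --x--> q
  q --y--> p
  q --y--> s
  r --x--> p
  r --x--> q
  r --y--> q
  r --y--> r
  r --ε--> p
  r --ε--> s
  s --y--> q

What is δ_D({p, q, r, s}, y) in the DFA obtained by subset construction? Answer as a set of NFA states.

δ(p,y) = {p}; δ(q,y) = {p, s}; δ(r,y) = {q, r}; δ(s,y) = {q}.
Union: {p, q, r, s}.

{p, q, r, s}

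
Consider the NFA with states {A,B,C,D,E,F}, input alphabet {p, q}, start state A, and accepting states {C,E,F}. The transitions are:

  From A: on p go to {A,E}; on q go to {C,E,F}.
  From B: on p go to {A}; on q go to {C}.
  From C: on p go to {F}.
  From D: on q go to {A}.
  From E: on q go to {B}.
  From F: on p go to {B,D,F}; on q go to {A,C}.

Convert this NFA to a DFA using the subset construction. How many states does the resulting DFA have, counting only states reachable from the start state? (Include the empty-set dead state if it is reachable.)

12

Start state of the DFA: {A}.
{A} --p--> {A,E}  [new]
{A} --q--> {C,E,F}  [new]
{A,E} --p--> {A,E}  [seen]
{A,E} --q--> {B,C,E,F}  [new]
{C,E,F} --p--> {B,D,F}  [new]
{C,E,F} --q--> {A,B,C}  [new]
{B,C,E,F} --p--> {A,B,D,F}  [new]
{B,C,E,F} --q--> {A,B,C}  [seen]
{B,D,F} --p--> {A,B,D,F}  [seen]
{B,D,F} --q--> {A,C}  [new]
{A,B,C} --p--> {A,E,F}  [new]
{A,B,C} --q--> {C,E,F}  [seen]
{A,B,D,F} --p--> {A,B,D,E,F}  [new]
{A,B,D,F} --q--> {A,C,E,F}  [new]
{A,C} --p--> {A,E,F}  [seen]
{A,C} --q--> {C,E,F}  [seen]
{A,E,F} --p--> {A,B,D,E,F}  [seen]
{A,E,F} --q--> {A,B,C,E,F}  [new]
{A,B,D,E,F} --p--> {A,B,D,E,F}  [seen]
{A,B,D,E,F} --q--> {A,B,C,E,F}  [seen]
{A,C,E,F} --p--> {A,B,D,E,F}  [seen]
{A,C,E,F} --q--> {A,B,C,E,F}  [seen]
{A,B,C,E,F} --p--> {A,B,D,E,F}  [seen]
{A,B,C,E,F} --q--> {A,B,C,E,F}  [seen]
Reachable DFA states: {A}, {A,E}, {C,E,F}, {B,C,E,F}, {B,D,F}, {A,B,C}, {A,B,D,F}, {A,C}, {A,E,F}, {A,B,D,E,F}, {A,C,E,F}, {A,B,C,E,F}.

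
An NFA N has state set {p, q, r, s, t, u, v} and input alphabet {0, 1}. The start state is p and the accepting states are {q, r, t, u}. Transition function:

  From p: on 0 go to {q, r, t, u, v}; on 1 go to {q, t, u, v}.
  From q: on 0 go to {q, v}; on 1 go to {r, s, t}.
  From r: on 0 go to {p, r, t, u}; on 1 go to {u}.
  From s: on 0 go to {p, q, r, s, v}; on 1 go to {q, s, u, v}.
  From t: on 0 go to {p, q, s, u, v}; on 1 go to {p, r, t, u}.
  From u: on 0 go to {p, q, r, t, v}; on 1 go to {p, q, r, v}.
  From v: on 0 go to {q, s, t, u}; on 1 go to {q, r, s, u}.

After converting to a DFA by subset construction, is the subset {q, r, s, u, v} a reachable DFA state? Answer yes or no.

Start state of the DFA: {p}.
{p} --0--> {q, r, t, u, v}  [new]
{p} --1--> {q, t, u, v}  [new]
{q, r, t, u, v} --0--> {p, q, r, s, t, u, v}  [new]
{q, r, t, u, v} --1--> {p, q, r, s, t, u, v}  [seen]
{q, t, u, v} --0--> {p, q, r, s, t, u, v}  [seen]
{q, t, u, v} --1--> {p, q, r, s, t, u, v}  [seen]
{p, q, r, s, t, u, v} --0--> {p, q, r, s, t, u, v}  [seen]
{p, q, r, s, t, u, v} --1--> {p, q, r, s, t, u, v}  [seen]
Reachable DFA states: {p}, {q, r, t, u, v}, {q, t, u, v}, {p, q, r, s, t, u, v}.
{q, r, s, u, v} is not among them.

no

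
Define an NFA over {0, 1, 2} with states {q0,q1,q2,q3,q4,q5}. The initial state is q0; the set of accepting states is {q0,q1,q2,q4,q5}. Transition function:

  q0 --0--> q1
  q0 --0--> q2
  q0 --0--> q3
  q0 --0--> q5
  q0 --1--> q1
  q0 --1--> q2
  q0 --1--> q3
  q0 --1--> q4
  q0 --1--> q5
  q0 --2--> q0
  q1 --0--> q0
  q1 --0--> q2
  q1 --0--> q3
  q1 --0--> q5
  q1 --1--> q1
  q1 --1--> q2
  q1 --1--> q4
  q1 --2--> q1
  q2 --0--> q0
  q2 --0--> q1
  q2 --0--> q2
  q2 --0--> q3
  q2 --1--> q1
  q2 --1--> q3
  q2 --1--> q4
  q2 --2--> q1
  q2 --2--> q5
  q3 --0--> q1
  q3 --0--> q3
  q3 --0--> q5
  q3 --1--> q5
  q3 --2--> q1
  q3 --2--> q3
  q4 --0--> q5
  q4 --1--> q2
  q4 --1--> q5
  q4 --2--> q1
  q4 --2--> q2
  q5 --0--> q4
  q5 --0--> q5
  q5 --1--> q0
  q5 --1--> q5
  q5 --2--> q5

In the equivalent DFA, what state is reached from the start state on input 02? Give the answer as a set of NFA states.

Start: {q0}.
δ(q0,0) = {q1,q2,q3,q5}.
Union: {q1,q2,q3,q5}.
After 0: {q1,q2,q3,q5}.
δ(q1,2) = {q1}; δ(q2,2) = {q1,q5}; δ(q3,2) = {q1,q3}; δ(q5,2) = {q5}.
Union: {q1,q3,q5}.
After 2: {q1,q3,q5}.

{q1,q3,q5}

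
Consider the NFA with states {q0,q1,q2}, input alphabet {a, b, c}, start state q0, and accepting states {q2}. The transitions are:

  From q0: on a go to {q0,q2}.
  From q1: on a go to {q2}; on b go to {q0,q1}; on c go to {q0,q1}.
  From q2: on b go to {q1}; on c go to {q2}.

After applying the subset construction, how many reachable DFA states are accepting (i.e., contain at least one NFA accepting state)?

Start state of the DFA: {q0}.
{q0} --a--> {q0,q2}  [new]
{q0} --b--> ∅  [new]
{q0} --c--> ∅  [seen]
{q0,q2} --a--> {q0,q2}  [seen]
{q0,q2} --b--> {q1}  [new]
{q0,q2} --c--> {q2}  [new]
∅ --a--> ∅  [seen]
∅ --b--> ∅  [seen]
∅ --c--> ∅  [seen]
{q1} --a--> {q2}  [seen]
{q1} --b--> {q0,q1}  [new]
{q1} --c--> {q0,q1}  [seen]
{q2} --a--> ∅  [seen]
{q2} --b--> {q1}  [seen]
{q2} --c--> {q2}  [seen]
{q0,q1} --a--> {q0,q2}  [seen]
{q0,q1} --b--> {q0,q1}  [seen]
{q0,q1} --c--> {q0,q1}  [seen]
Reachable DFA states: {q0}, {q0,q2}, ∅, {q1}, {q2}, {q0,q1}.
Accepting DFA states (contain an NFA accepting state): {q0,q2}, {q2}.

2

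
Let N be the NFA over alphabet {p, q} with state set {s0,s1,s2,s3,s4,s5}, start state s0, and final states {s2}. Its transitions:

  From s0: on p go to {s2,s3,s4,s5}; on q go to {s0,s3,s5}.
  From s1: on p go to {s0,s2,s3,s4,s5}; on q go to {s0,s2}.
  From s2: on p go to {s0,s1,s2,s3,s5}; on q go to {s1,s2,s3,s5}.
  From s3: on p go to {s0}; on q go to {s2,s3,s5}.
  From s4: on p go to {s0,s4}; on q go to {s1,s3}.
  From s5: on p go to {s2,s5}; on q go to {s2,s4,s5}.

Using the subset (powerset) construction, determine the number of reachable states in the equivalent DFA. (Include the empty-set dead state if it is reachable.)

6

Start state of the DFA: {s0}.
{s0} --p--> {s2,s3,s4,s5}  [new]
{s0} --q--> {s0,s3,s5}  [new]
{s2,s3,s4,s5} --p--> {s0,s1,s2,s3,s4,s5}  [new]
{s2,s3,s4,s5} --q--> {s1,s2,s3,s4,s5}  [new]
{s0,s3,s5} --p--> {s0,s2,s3,s4,s5}  [new]
{s0,s3,s5} --q--> {s0,s2,s3,s4,s5}  [seen]
{s0,s1,s2,s3,s4,s5} --p--> {s0,s1,s2,s3,s4,s5}  [seen]
{s0,s1,s2,s3,s4,s5} --q--> {s0,s1,s2,s3,s4,s5}  [seen]
{s1,s2,s3,s4,s5} --p--> {s0,s1,s2,s3,s4,s5}  [seen]
{s1,s2,s3,s4,s5} --q--> {s0,s1,s2,s3,s4,s5}  [seen]
{s0,s2,s3,s4,s5} --p--> {s0,s1,s2,s3,s4,s5}  [seen]
{s0,s2,s3,s4,s5} --q--> {s0,s1,s2,s3,s4,s5}  [seen]
Reachable DFA states: {s0}, {s2,s3,s4,s5}, {s0,s3,s5}, {s0,s1,s2,s3,s4,s5}, {s1,s2,s3,s4,s5}, {s0,s2,s3,s4,s5}.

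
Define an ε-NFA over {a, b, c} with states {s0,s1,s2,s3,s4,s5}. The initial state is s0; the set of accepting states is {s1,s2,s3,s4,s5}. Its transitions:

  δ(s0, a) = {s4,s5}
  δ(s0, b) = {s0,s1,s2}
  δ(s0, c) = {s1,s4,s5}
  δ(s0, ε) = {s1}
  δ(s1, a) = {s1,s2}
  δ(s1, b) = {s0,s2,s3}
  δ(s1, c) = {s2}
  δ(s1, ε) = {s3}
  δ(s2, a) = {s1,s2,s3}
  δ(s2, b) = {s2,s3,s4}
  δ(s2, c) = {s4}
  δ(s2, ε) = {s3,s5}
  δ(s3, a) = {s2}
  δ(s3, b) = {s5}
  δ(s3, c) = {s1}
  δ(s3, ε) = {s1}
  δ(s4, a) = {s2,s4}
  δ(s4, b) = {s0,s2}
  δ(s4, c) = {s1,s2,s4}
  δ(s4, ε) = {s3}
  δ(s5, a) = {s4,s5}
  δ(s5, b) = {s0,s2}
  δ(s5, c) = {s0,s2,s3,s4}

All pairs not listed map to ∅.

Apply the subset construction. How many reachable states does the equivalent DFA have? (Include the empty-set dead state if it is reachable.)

4

Start state of the DFA: {s0,s1,s3} (ε-closure of the NFA start).
{s0,s1,s3} --a--> {s1,s2,s3,s4,s5}  [new]
{s0,s1,s3} --b--> {s0,s1,s2,s3,s5}  [new]
{s0,s1,s3} --c--> {s1,s2,s3,s4,s5}  [seen]
{s1,s2,s3,s4,s5} --a--> {s1,s2,s3,s4,s5}  [seen]
{s1,s2,s3,s4,s5} --b--> {s0,s1,s2,s3,s4,s5}  [new]
{s1,s2,s3,s4,s5} --c--> {s0,s1,s2,s3,s4,s5}  [seen]
{s0,s1,s2,s3,s5} --a--> {s1,s2,s3,s4,s5}  [seen]
{s0,s1,s2,s3,s5} --b--> {s0,s1,s2,s3,s4,s5}  [seen]
{s0,s1,s2,s3,s5} --c--> {s0,s1,s2,s3,s4,s5}  [seen]
{s0,s1,s2,s3,s4,s5} --a--> {s1,s2,s3,s4,s5}  [seen]
{s0,s1,s2,s3,s4,s5} --b--> {s0,s1,s2,s3,s4,s5}  [seen]
{s0,s1,s2,s3,s4,s5} --c--> {s0,s1,s2,s3,s4,s5}  [seen]
Reachable DFA states: {s0,s1,s3}, {s1,s2,s3,s4,s5}, {s0,s1,s2,s3,s5}, {s0,s1,s2,s3,s4,s5}.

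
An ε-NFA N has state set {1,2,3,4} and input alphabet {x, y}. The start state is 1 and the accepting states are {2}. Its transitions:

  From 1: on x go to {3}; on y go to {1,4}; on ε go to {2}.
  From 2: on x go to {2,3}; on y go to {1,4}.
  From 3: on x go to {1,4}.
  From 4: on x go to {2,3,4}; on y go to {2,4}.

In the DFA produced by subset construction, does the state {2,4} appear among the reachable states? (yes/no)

Start state of the DFA: {1,2} (ε-closure of the NFA start).
{1,2} --x--> {2,3}  [new]
{1,2} --y--> {1,2,4}  [new]
{2,3} --x--> {1,2,3,4}  [new]
{2,3} --y--> {1,2,4}  [seen]
{1,2,4} --x--> {2,3,4}  [new]
{1,2,4} --y--> {1,2,4}  [seen]
{1,2,3,4} --x--> {1,2,3,4}  [seen]
{1,2,3,4} --y--> {1,2,4}  [seen]
{2,3,4} --x--> {1,2,3,4}  [seen]
{2,3,4} --y--> {1,2,4}  [seen]
Reachable DFA states: {1,2}, {2,3}, {1,2,4}, {1,2,3,4}, {2,3,4}.
{2,4} is not among them.

no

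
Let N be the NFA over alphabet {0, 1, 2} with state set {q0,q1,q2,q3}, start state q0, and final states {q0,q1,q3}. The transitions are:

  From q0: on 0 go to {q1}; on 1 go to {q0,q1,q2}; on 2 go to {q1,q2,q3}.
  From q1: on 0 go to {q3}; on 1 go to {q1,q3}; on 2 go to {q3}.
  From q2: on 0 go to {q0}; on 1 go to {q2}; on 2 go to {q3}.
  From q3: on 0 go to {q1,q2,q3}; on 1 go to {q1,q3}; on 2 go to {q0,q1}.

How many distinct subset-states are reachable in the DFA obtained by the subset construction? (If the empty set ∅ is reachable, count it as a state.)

Start state of the DFA: {q0}.
{q0} --0--> {q1}  [new]
{q0} --1--> {q0,q1,q2}  [new]
{q0} --2--> {q1,q2,q3}  [new]
{q1} --0--> {q3}  [new]
{q1} --1--> {q1,q3}  [new]
{q1} --2--> {q3}  [seen]
{q0,q1,q2} --0--> {q0,q1,q3}  [new]
{q0,q1,q2} --1--> {q0,q1,q2,q3}  [new]
{q0,q1,q2} --2--> {q1,q2,q3}  [seen]
{q1,q2,q3} --0--> {q0,q1,q2,q3}  [seen]
{q1,q2,q3} --1--> {q1,q2,q3}  [seen]
{q1,q2,q3} --2--> {q0,q1,q3}  [seen]
{q3} --0--> {q1,q2,q3}  [seen]
{q3} --1--> {q1,q3}  [seen]
{q3} --2--> {q0,q1}  [new]
{q1,q3} --0--> {q1,q2,q3}  [seen]
{q1,q3} --1--> {q1,q3}  [seen]
{q1,q3} --2--> {q0,q1,q3}  [seen]
{q0,q1,q3} --0--> {q1,q2,q3}  [seen]
{q0,q1,q3} --1--> {q0,q1,q2,q3}  [seen]
{q0,q1,q3} --2--> {q0,q1,q2,q3}  [seen]
{q0,q1,q2,q3} --0--> {q0,q1,q2,q3}  [seen]
{q0,q1,q2,q3} --1--> {q0,q1,q2,q3}  [seen]
{q0,q1,q2,q3} --2--> {q0,q1,q2,q3}  [seen]
{q0,q1} --0--> {q1,q3}  [seen]
{q0,q1} --1--> {q0,q1,q2,q3}  [seen]
{q0,q1} --2--> {q1,q2,q3}  [seen]
Reachable DFA states: {q0}, {q1}, {q0,q1,q2}, {q1,q2,q3}, {q3}, {q1,q3}, {q0,q1,q3}, {q0,q1,q2,q3}, {q0,q1}.

9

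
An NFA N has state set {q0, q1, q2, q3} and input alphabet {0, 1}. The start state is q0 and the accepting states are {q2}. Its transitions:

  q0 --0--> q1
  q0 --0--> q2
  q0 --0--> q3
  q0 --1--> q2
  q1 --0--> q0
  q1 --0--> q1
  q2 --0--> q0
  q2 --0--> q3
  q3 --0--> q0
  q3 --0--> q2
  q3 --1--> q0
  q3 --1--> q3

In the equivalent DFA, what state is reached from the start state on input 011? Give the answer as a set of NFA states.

{q0, q2, q3}

Start: {q0}.
δ(q0,0) = {q1, q2, q3}.
Union: {q1, q2, q3}.
After 0: {q1, q2, q3}.
δ(q1,1) = ∅; δ(q2,1) = ∅; δ(q3,1) = {q0, q3}.
Union: {q0, q3}.
After 1: {q0, q3}.
δ(q0,1) = {q2}; δ(q3,1) = {q0, q3}.
Union: {q0, q2, q3}.
After 1: {q0, q2, q3}.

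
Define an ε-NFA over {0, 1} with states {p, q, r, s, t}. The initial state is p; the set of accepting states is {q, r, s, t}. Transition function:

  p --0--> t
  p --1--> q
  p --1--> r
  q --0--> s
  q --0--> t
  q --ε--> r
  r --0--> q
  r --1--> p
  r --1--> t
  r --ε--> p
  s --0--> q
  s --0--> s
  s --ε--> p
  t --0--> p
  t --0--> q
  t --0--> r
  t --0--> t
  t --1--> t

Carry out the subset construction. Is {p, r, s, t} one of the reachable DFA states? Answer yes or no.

no

Start state of the DFA: {p} (ε-closure of the NFA start).
{p} --0--> {t}  [new]
{p} --1--> {p, q, r}  [new]
{t} --0--> {p, q, r, t}  [new]
{t} --1--> {t}  [seen]
{p, q, r} --0--> {p, q, r, s, t}  [new]
{p, q, r} --1--> {p, q, r, t}  [seen]
{p, q, r, t} --0--> {p, q, r, s, t}  [seen]
{p, q, r, t} --1--> {p, q, r, t}  [seen]
{p, q, r, s, t} --0--> {p, q, r, s, t}  [seen]
{p, q, r, s, t} --1--> {p, q, r, t}  [seen]
Reachable DFA states: {p}, {t}, {p, q, r}, {p, q, r, t}, {p, q, r, s, t}.
{p, r, s, t} is not among them.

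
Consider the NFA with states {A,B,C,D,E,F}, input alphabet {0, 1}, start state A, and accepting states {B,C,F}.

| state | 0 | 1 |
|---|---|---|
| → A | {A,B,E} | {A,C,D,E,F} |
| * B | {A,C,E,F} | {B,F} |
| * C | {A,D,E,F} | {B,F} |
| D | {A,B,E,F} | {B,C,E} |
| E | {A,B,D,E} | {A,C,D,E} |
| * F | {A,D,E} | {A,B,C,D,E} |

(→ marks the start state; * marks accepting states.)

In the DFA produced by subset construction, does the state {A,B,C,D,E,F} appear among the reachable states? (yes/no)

Start state of the DFA: {A}.
{A} --0--> {A,B,E}  [new]
{A} --1--> {A,C,D,E,F}  [new]
{A,B,E} --0--> {A,B,C,D,E,F}  [new]
{A,B,E} --1--> {A,B,C,D,E,F}  [seen]
{A,C,D,E,F} --0--> {A,B,D,E,F}  [new]
{A,C,D,E,F} --1--> {A,B,C,D,E,F}  [seen]
{A,B,C,D,E,F} --0--> {A,B,C,D,E,F}  [seen]
{A,B,C,D,E,F} --1--> {A,B,C,D,E,F}  [seen]
{A,B,D,E,F} --0--> {A,B,C,D,E,F}  [seen]
{A,B,D,E,F} --1--> {A,B,C,D,E,F}  [seen]
Reachable DFA states: {A}, {A,B,E}, {A,C,D,E,F}, {A,B,C,D,E,F}, {A,B,D,E,F}.
{A,B,C,D,E,F} is among them.

yes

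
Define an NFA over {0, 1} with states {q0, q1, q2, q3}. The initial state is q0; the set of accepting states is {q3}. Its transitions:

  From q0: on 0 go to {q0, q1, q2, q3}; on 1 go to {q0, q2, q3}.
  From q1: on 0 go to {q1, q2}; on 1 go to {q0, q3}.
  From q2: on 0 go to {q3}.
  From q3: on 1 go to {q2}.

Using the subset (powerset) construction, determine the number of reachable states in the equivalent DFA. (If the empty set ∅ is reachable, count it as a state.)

Start state of the DFA: {q0}.
{q0} --0--> {q0, q1, q2, q3}  [new]
{q0} --1--> {q0, q2, q3}  [new]
{q0, q1, q2, q3} --0--> {q0, q1, q2, q3}  [seen]
{q0, q1, q2, q3} --1--> {q0, q2, q3}  [seen]
{q0, q2, q3} --0--> {q0, q1, q2, q3}  [seen]
{q0, q2, q3} --1--> {q0, q2, q3}  [seen]
Reachable DFA states: {q0}, {q0, q1, q2, q3}, {q0, q2, q3}.

3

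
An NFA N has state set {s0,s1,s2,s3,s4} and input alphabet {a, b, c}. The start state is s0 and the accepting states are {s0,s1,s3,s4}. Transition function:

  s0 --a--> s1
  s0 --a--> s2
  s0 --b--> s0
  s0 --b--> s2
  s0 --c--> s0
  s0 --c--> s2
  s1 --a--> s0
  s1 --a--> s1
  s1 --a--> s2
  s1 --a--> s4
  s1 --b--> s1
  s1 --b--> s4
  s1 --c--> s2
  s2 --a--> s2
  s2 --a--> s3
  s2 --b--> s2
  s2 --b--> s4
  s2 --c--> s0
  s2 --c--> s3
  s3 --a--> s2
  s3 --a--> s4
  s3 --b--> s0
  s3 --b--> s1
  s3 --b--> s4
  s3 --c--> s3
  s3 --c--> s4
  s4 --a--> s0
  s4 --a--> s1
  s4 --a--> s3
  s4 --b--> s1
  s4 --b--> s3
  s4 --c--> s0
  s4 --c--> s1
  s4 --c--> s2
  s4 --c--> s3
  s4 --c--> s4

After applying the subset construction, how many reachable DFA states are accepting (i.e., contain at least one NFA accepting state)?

12

Start state of the DFA: {s0}.
{s0} --a--> {s1,s2}  [new]
{s0} --b--> {s0,s2}  [new]
{s0} --c--> {s0,s2}  [seen]
{s1,s2} --a--> {s0,s1,s2,s3,s4}  [new]
{s1,s2} --b--> {s1,s2,s4}  [new]
{s1,s2} --c--> {s0,s2,s3}  [new]
{s0,s2} --a--> {s1,s2,s3}  [new]
{s0,s2} --b--> {s0,s2,s4}  [new]
{s0,s2} --c--> {s0,s2,s3}  [seen]
{s0,s1,s2,s3,s4} --a--> {s0,s1,s2,s3,s4}  [seen]
{s0,s1,s2,s3,s4} --b--> {s0,s1,s2,s3,s4}  [seen]
{s0,s1,s2,s3,s4} --c--> {s0,s1,s2,s3,s4}  [seen]
{s1,s2,s4} --a--> {s0,s1,s2,s3,s4}  [seen]
{s1,s2,s4} --b--> {s1,s2,s3,s4}  [new]
{s1,s2,s4} --c--> {s0,s1,s2,s3,s4}  [seen]
{s0,s2,s3} --a--> {s1,s2,s3,s4}  [seen]
{s0,s2,s3} --b--> {s0,s1,s2,s4}  [new]
{s0,s2,s3} --c--> {s0,s2,s3,s4}  [new]
{s1,s2,s3} --a--> {s0,s1,s2,s3,s4}  [seen]
{s1,s2,s3} --b--> {s0,s1,s2,s4}  [seen]
{s1,s2,s3} --c--> {s0,s2,s3,s4}  [seen]
{s0,s2,s4} --a--> {s0,s1,s2,s3}  [new]
{s0,s2,s4} --b--> {s0,s1,s2,s3,s4}  [seen]
{s0,s2,s4} --c--> {s0,s1,s2,s3,s4}  [seen]
{s1,s2,s3,s4} --a--> {s0,s1,s2,s3,s4}  [seen]
{s1,s2,s3,s4} --b--> {s0,s1,s2,s3,s4}  [seen]
{s1,s2,s3,s4} --c--> {s0,s1,s2,s3,s4}  [seen]
{s0,s1,s2,s4} --a--> {s0,s1,s2,s3,s4}  [seen]
{s0,s1,s2,s4} --b--> {s0,s1,s2,s3,s4}  [seen]
{s0,s1,s2,s4} --c--> {s0,s1,s2,s3,s4}  [seen]
{s0,s2,s3,s4} --a--> {s0,s1,s2,s3,s4}  [seen]
{s0,s2,s3,s4} --b--> {s0,s1,s2,s3,s4}  [seen]
{s0,s2,s3,s4} --c--> {s0,s1,s2,s3,s4}  [seen]
{s0,s1,s2,s3} --a--> {s0,s1,s2,s3,s4}  [seen]
{s0,s1,s2,s3} --b--> {s0,s1,s2,s4}  [seen]
{s0,s1,s2,s3} --c--> {s0,s2,s3,s4}  [seen]
Reachable DFA states: {s0}, {s1,s2}, {s0,s2}, {s0,s1,s2,s3,s4}, {s1,s2,s4}, {s0,s2,s3}, {s1,s2,s3}, {s0,s2,s4}, {s1,s2,s3,s4}, {s0,s1,s2,s4}, {s0,s2,s3,s4}, {s0,s1,s2,s3}.
Accepting DFA states (contain an NFA accepting state): {s0}, {s1,s2}, {s0,s2}, {s0,s1,s2,s3,s4}, {s1,s2,s4}, {s0,s2,s3}, {s1,s2,s3}, {s0,s2,s4}, {s1,s2,s3,s4}, {s0,s1,s2,s4}, {s0,s2,s3,s4}, {s0,s1,s2,s3}.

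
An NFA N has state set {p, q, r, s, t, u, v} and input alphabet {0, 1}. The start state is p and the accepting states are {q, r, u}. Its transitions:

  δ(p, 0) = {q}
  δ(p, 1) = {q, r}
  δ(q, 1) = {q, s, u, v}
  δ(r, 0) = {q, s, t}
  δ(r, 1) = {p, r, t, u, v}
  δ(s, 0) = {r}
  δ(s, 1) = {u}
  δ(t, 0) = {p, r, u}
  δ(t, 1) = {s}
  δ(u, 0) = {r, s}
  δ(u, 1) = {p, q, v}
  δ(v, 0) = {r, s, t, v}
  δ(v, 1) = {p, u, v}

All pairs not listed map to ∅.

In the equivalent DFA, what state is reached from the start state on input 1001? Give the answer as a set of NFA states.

Start: {p}.
δ(p,1) = {q, r}.
Union: {q, r}.
After 1: {q, r}.
δ(q,0) = ∅; δ(r,0) = {q, s, t}.
Union: {q, s, t}.
After 0: {q, s, t}.
δ(q,0) = ∅; δ(s,0) = {r}; δ(t,0) = {p, r, u}.
Union: {p, r, u}.
After 0: {p, r, u}.
δ(p,1) = {q, r}; δ(r,1) = {p, r, t, u, v}; δ(u,1) = {p, q, v}.
Union: {p, q, r, t, u, v}.
After 1: {p, q, r, t, u, v}.

{p, q, r, t, u, v}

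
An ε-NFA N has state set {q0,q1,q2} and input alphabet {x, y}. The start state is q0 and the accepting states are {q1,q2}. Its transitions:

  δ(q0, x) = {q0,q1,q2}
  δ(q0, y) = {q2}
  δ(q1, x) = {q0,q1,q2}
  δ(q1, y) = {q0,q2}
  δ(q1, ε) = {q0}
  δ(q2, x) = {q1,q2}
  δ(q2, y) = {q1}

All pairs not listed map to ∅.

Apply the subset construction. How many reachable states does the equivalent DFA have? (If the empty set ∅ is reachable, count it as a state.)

Start state of the DFA: {q0} (ε-closure of the NFA start).
{q0} --x--> {q0,q1,q2}  [new]
{q0} --y--> {q2}  [new]
{q0,q1,q2} --x--> {q0,q1,q2}  [seen]
{q0,q1,q2} --y--> {q0,q1,q2}  [seen]
{q2} --x--> {q0,q1,q2}  [seen]
{q2} --y--> {q0,q1}  [new]
{q0,q1} --x--> {q0,q1,q2}  [seen]
{q0,q1} --y--> {q0,q2}  [new]
{q0,q2} --x--> {q0,q1,q2}  [seen]
{q0,q2} --y--> {q0,q1,q2}  [seen]
Reachable DFA states: {q0}, {q0,q1,q2}, {q2}, {q0,q1}, {q0,q2}.

5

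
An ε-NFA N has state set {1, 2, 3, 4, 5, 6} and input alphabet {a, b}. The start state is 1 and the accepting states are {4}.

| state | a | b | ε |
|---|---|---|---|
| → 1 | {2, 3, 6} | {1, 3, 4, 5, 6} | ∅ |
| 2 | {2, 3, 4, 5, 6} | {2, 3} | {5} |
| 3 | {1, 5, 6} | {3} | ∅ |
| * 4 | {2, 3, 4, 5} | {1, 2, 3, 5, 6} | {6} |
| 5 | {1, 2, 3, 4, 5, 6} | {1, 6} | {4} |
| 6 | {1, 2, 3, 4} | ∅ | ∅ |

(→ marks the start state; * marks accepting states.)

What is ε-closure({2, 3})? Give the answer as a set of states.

{2, 3, 4, 5, 6}

Begin with {2, 3}.
2 →ε {5}; add 5.
5 →ε {4}; add 4.
4 →ε {6}; add 6.
ε-closure = {2, 3, 4, 5, 6}.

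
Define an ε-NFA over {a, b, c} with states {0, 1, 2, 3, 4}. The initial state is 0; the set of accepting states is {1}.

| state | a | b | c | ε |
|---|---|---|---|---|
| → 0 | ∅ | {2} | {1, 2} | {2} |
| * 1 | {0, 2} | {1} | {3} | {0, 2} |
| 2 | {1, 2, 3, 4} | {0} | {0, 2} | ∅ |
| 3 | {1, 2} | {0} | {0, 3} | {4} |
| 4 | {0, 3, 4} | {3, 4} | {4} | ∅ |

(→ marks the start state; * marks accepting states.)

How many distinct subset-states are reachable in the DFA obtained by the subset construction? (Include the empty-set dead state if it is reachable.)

3

Start state of the DFA: {0, 2} (ε-closure of the NFA start).
{0, 2} --a--> {0, 1, 2, 3, 4}  [new]
{0, 2} --b--> {0, 2}  [seen]
{0, 2} --c--> {0, 1, 2}  [new]
{0, 1, 2, 3, 4} --a--> {0, 1, 2, 3, 4}  [seen]
{0, 1, 2, 3, 4} --b--> {0, 1, 2, 3, 4}  [seen]
{0, 1, 2, 3, 4} --c--> {0, 1, 2, 3, 4}  [seen]
{0, 1, 2} --a--> {0, 1, 2, 3, 4}  [seen]
{0, 1, 2} --b--> {0, 1, 2}  [seen]
{0, 1, 2} --c--> {0, 1, 2, 3, 4}  [seen]
Reachable DFA states: {0, 2}, {0, 1, 2, 3, 4}, {0, 1, 2}.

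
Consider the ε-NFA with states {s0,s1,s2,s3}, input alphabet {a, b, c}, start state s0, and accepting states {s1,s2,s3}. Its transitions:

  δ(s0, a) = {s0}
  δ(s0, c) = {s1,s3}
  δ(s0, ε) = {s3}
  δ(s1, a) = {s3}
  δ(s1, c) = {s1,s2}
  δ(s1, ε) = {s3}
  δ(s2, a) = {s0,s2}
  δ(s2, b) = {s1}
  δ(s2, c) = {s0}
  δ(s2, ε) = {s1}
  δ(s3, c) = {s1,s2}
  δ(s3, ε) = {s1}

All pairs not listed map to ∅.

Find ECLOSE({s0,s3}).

Begin with {s0,s3}.
s3 →ε {s1}; add s1.
ε-closure = {s0,s1,s3}.

{s0,s1,s3}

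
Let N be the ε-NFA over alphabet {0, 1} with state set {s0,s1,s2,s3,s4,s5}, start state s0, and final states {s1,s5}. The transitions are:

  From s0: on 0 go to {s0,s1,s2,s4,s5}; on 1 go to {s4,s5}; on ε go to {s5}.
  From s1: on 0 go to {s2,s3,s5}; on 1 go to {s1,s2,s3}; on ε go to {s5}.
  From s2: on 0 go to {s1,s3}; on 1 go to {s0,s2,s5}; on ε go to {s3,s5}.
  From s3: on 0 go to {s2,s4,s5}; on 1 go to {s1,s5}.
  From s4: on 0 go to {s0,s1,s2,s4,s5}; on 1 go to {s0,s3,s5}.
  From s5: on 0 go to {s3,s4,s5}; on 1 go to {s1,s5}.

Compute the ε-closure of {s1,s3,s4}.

{s1,s3,s4,s5}

Begin with {s1,s3,s4}.
s1 →ε {s5}; add s5.
ε-closure = {s1,s3,s4,s5}.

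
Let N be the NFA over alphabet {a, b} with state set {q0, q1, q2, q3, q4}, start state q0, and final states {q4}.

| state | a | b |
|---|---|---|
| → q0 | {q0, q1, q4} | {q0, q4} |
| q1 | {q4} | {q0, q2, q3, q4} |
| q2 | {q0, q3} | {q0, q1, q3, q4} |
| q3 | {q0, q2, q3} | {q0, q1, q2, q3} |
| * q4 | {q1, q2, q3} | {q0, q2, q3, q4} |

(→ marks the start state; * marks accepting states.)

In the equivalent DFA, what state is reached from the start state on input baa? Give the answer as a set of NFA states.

{q0, q1, q2, q3, q4}

Start: {q0}.
δ(q0,b) = {q0, q4}.
Union: {q0, q4}.
After b: {q0, q4}.
δ(q0,a) = {q0, q1, q4}; δ(q4,a) = {q1, q2, q3}.
Union: {q0, q1, q2, q3, q4}.
After a: {q0, q1, q2, q3, q4}.
δ(q0,a) = {q0, q1, q4}; δ(q1,a) = {q4}; δ(q2,a) = {q0, q3}; δ(q3,a) = {q0, q2, q3}; δ(q4,a) = {q1, q2, q3}.
Union: {q0, q1, q2, q3, q4}.
After a: {q0, q1, q2, q3, q4}.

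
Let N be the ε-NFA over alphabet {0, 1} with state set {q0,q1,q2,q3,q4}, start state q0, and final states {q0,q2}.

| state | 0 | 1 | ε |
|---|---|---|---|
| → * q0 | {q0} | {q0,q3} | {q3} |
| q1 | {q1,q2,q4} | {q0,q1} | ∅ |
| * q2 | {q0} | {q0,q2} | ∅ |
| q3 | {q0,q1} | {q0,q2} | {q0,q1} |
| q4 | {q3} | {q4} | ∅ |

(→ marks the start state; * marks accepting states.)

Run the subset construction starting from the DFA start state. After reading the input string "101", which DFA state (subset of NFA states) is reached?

Start: {q0,q1,q3}.
δ(q0,1) = {q0,q3}; δ(q1,1) = {q0,q1}; δ(q3,1) = {q0,q2}.
Union: {q0,q1,q2,q3}.
After 1: {q0,q1,q2,q3}.
δ(q0,0) = {q0}; δ(q1,0) = {q1,q2,q4}; δ(q2,0) = {q0}; δ(q3,0) = {q0,q1}.
Union: {q0,q1,q2,q4}.
ε-closure gives {q0,q1,q2,q3,q4}.
After 0: {q0,q1,q2,q3,q4}.
δ(q0,1) = {q0,q3}; δ(q1,1) = {q0,q1}; δ(q2,1) = {q0,q2}; δ(q3,1) = {q0,q2}; δ(q4,1) = {q4}.
Union: {q0,q1,q2,q3,q4}.
After 1: {q0,q1,q2,q3,q4}.

{q0,q1,q2,q3,q4}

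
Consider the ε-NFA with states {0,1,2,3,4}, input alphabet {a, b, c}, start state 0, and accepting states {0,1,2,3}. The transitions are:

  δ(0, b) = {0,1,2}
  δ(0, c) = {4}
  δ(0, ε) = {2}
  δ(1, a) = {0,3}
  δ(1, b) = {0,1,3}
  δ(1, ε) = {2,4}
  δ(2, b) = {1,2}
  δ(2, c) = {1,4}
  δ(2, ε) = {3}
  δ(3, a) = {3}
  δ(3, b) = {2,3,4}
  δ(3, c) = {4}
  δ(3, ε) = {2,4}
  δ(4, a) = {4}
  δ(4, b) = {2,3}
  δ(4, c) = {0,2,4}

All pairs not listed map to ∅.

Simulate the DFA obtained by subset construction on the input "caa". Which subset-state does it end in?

{2,3,4}

Start: {0,2,3,4}.
δ(0,c) = {4}; δ(2,c) = {1,4}; δ(3,c) = {4}; δ(4,c) = {0,2,4}.
Union: {0,1,2,4}.
ε-closure gives {0,1,2,3,4}.
After c: {0,1,2,3,4}.
δ(0,a) = ∅; δ(1,a) = {0,3}; δ(2,a) = ∅; δ(3,a) = {3}; δ(4,a) = {4}.
Union: {0,3,4}.
ε-closure gives {0,2,3,4}.
After a: {0,2,3,4}.
δ(0,a) = ∅; δ(2,a) = ∅; δ(3,a) = {3}; δ(4,a) = {4}.
Union: {3,4}.
ε-closure gives {2,3,4}.
After a: {2,3,4}.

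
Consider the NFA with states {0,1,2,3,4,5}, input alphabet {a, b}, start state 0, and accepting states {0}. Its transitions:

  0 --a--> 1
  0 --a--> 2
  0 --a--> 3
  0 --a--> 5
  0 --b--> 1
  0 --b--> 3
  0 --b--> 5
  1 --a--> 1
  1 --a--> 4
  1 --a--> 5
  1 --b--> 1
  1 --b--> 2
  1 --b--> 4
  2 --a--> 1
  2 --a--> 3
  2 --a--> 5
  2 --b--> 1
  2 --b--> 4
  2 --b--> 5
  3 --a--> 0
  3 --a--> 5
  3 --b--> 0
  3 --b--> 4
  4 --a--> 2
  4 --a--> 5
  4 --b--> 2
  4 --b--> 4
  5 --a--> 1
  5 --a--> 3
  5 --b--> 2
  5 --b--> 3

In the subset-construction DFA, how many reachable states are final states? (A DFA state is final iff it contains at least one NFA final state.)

4

Start state of the DFA: {0}.
{0} --a--> {1,2,3,5}  [new]
{0} --b--> {1,3,5}  [new]
{1,2,3,5} --a--> {0,1,3,4,5}  [new]
{1,2,3,5} --b--> {0,1,2,3,4,5}  [new]
{1,3,5} --a--> {0,1,3,4,5}  [seen]
{1,3,5} --b--> {0,1,2,3,4}  [new]
{0,1,3,4,5} --a--> {0,1,2,3,4,5}  [seen]
{0,1,3,4,5} --b--> {0,1,2,3,4,5}  [seen]
{0,1,2,3,4,5} --a--> {0,1,2,3,4,5}  [seen]
{0,1,2,3,4,5} --b--> {0,1,2,3,4,5}  [seen]
{0,1,2,3,4} --a--> {0,1,2,3,4,5}  [seen]
{0,1,2,3,4} --b--> {0,1,2,3,4,5}  [seen]
Reachable DFA states: {0}, {1,2,3,5}, {1,3,5}, {0,1,3,4,5}, {0,1,2,3,4,5}, {0,1,2,3,4}.
Accepting DFA states (contain an NFA accepting state): {0}, {0,1,3,4,5}, {0,1,2,3,4,5}, {0,1,2,3,4}.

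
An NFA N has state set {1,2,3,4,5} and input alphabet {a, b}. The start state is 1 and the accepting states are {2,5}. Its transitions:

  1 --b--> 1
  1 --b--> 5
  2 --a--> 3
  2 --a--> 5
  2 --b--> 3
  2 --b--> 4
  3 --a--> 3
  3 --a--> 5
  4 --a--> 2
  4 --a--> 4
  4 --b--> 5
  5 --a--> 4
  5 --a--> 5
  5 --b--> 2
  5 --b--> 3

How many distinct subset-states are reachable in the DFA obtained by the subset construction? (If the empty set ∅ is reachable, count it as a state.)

Start state of the DFA: {1}.
{1} --a--> ∅  [new]
{1} --b--> {1,5}  [new]
∅ --a--> ∅  [seen]
∅ --b--> ∅  [seen]
{1,5} --a--> {4,5}  [new]
{1,5} --b--> {1,2,3,5}  [new]
{4,5} --a--> {2,4,5}  [new]
{4,5} --b--> {2,3,5}  [new]
{1,2,3,5} --a--> {3,4,5}  [new]
{1,2,3,5} --b--> {1,2,3,4,5}  [new]
{2,4,5} --a--> {2,3,4,5}  [new]
{2,4,5} --b--> {2,3,4,5}  [seen]
{2,3,5} --a--> {3,4,5}  [seen]
{2,3,5} --b--> {2,3,4}  [new]
{3,4,5} --a--> {2,3,4,5}  [seen]
{3,4,5} --b--> {2,3,5}  [seen]
{1,2,3,4,5} --a--> {2,3,4,5}  [seen]
{1,2,3,4,5} --b--> {1,2,3,4,5}  [seen]
{2,3,4,5} --a--> {2,3,4,5}  [seen]
{2,3,4,5} --b--> {2,3,4,5}  [seen]
{2,3,4} --a--> {2,3,4,5}  [seen]
{2,3,4} --b--> {3,4,5}  [seen]
Reachable DFA states: {1}, ∅, {1,5}, {4,5}, {1,2,3,5}, {2,4,5}, {2,3,5}, {3,4,5}, {1,2,3,4,5}, {2,3,4,5}, {2,3,4}.

11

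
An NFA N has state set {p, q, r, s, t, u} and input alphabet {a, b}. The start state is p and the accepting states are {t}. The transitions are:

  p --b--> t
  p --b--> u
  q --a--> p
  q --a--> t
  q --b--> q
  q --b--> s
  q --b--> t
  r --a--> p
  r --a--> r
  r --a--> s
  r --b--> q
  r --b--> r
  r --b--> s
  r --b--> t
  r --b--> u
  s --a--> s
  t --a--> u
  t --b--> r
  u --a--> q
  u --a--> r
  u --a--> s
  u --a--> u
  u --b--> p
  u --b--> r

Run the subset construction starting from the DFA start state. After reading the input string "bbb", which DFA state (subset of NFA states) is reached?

Start: {p}.
δ(p,b) = {t, u}.
Union: {t, u}.
After b: {t, u}.
δ(t,b) = {r}; δ(u,b) = {p, r}.
Union: {p, r}.
After b: {p, r}.
δ(p,b) = {t, u}; δ(r,b) = {q, r, s, t, u}.
Union: {q, r, s, t, u}.
After b: {q, r, s, t, u}.

{q, r, s, t, u}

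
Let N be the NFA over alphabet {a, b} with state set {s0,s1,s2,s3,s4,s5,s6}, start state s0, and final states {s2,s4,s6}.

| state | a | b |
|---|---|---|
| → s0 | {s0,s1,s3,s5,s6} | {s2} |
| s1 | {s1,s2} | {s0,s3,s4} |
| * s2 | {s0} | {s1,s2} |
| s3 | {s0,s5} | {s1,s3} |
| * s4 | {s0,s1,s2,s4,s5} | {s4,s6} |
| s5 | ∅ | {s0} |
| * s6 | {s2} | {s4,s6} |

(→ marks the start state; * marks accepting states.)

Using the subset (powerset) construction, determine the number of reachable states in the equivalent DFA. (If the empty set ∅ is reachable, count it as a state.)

Start state of the DFA: {s0}.
{s0} --a--> {s0,s1,s3,s5,s6}  [new]
{s0} --b--> {s2}  [new]
{s0,s1,s3,s5,s6} --a--> {s0,s1,s2,s3,s5,s6}  [new]
{s0,s1,s3,s5,s6} --b--> {s0,s1,s2,s3,s4,s6}  [new]
{s2} --a--> {s0}  [seen]
{s2} --b--> {s1,s2}  [new]
{s0,s1,s2,s3,s5,s6} --a--> {s0,s1,s2,s3,s5,s6}  [seen]
{s0,s1,s2,s3,s5,s6} --b--> {s0,s1,s2,s3,s4,s6}  [seen]
{s0,s1,s2,s3,s4,s6} --a--> {s0,s1,s2,s3,s4,s5,s6}  [new]
{s0,s1,s2,s3,s4,s6} --b--> {s0,s1,s2,s3,s4,s6}  [seen]
{s1,s2} --a--> {s0,s1,s2}  [new]
{s1,s2} --b--> {s0,s1,s2,s3,s4}  [new]
{s0,s1,s2,s3,s4,s5,s6} --a--> {s0,s1,s2,s3,s4,s5,s6}  [seen]
{s0,s1,s2,s3,s4,s5,s6} --b--> {s0,s1,s2,s3,s4,s6}  [seen]
{s0,s1,s2} --a--> {s0,s1,s2,s3,s5,s6}  [seen]
{s0,s1,s2} --b--> {s0,s1,s2,s3,s4}  [seen]
{s0,s1,s2,s3,s4} --a--> {s0,s1,s2,s3,s4,s5,s6}  [seen]
{s0,s1,s2,s3,s4} --b--> {s0,s1,s2,s3,s4,s6}  [seen]
Reachable DFA states: {s0}, {s0,s1,s3,s5,s6}, {s2}, {s0,s1,s2,s3,s5,s6}, {s0,s1,s2,s3,s4,s6}, {s1,s2}, {s0,s1,s2,s3,s4,s5,s6}, {s0,s1,s2}, {s0,s1,s2,s3,s4}.

9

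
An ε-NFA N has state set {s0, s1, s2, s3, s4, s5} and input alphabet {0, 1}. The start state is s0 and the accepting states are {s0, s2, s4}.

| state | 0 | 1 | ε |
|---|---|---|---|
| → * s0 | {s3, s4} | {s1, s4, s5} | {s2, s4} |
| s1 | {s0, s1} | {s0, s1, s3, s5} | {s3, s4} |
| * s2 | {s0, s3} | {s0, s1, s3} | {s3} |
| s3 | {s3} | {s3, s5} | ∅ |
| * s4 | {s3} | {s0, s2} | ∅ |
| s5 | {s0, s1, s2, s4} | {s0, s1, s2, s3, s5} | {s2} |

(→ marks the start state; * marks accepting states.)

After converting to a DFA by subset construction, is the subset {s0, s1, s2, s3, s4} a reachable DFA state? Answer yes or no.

Start state of the DFA: {s0, s2, s3, s4} (ε-closure of the NFA start).
{s0, s2, s3, s4} --0--> {s0, s2, s3, s4}  [seen]
{s0, s2, s3, s4} --1--> {s0, s1, s2, s3, s4, s5}  [new]
{s0, s1, s2, s3, s4, s5} --0--> {s0, s1, s2, s3, s4}  [new]
{s0, s1, s2, s3, s4, s5} --1--> {s0, s1, s2, s3, s4, s5}  [seen]
{s0, s1, s2, s3, s4} --0--> {s0, s1, s2, s3, s4}  [seen]
{s0, s1, s2, s3, s4} --1--> {s0, s1, s2, s3, s4, s5}  [seen]
Reachable DFA states: {s0, s2, s3, s4}, {s0, s1, s2, s3, s4, s5}, {s0, s1, s2, s3, s4}.
{s0, s1, s2, s3, s4} is among them.

yes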